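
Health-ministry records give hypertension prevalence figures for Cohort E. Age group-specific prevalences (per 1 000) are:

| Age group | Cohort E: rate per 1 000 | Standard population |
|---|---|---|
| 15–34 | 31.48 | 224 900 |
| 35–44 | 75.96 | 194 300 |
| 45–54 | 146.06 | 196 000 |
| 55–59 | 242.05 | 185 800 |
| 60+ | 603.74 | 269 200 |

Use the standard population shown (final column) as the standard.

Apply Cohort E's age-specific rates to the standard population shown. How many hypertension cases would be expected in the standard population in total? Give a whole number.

257966

Expected hypertension cases = Σ (standard pop × age-specific rate ÷ 1 000)
= 224 900×31.48/1 000 + 194 300×75.96/1 000 + 196 000×146.06/1 000 + 185 800×242.05/1 000 + 269 200×603.74/1 000
= 7079.85 + 14759.03 + 28627.76 + 44972.89 + 162526.81 = 257966.34.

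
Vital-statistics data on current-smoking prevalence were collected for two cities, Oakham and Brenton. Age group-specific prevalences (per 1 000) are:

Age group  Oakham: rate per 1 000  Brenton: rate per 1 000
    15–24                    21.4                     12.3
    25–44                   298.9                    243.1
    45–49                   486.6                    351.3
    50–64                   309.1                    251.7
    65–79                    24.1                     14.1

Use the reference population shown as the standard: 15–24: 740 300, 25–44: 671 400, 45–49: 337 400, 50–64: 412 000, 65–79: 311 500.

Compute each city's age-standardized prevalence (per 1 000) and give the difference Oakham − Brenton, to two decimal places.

Standard total = 2 472 600; weights = 0.2994, 0.2715, 0.1365, 0.1666, 0.1260.
Oakham: 0.2994×21.4 + 0.2715×298.9 + 0.1365×486.6 + 0.1666×309.1 + 0.1260×24.1 = 208.5089 per 1 000.
Brenton: 0.2994×12.3 + 0.2715×243.1 + 0.1365×351.3 + 0.1666×251.7 + 0.1260×14.1 = 161.3460 per 1 000.
Difference = 208.5089 − 161.3460 = 47.1629.

47.16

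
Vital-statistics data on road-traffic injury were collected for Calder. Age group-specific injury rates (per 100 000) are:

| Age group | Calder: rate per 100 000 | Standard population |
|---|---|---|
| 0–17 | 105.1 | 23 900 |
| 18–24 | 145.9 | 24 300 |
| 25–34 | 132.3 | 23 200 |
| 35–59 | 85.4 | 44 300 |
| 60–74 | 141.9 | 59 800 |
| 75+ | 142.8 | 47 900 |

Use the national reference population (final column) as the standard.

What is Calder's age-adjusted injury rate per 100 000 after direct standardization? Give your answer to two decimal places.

126.39

Standard total = 223 400; weights = 0.1070, 0.1088, 0.1038, 0.1983, 0.2677, 0.2144.
Standardized rate: 0.1070×105.1 + 0.1088×145.9 + 0.1038×132.3 + 0.1983×85.4 + 0.2677×141.9 + 0.2144×142.8 = 126.3902 per 100 000.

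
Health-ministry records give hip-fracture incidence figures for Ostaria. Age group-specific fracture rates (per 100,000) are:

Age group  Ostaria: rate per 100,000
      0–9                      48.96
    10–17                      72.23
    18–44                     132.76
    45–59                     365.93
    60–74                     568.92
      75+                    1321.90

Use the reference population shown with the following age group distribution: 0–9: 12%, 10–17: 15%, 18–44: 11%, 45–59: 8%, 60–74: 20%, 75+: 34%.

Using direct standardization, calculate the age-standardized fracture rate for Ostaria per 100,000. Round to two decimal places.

Standard weights: 0.12, 0.15, 0.11, 0.08, 0.20, 0.34.
Standardized rate: 0.1200×48.96 + 0.1500×72.23 + 0.1100×132.76 + 0.0800×365.93 + 0.2000×568.92 + 0.3400×1321.90 = 623.8177 per 100,000.

623.82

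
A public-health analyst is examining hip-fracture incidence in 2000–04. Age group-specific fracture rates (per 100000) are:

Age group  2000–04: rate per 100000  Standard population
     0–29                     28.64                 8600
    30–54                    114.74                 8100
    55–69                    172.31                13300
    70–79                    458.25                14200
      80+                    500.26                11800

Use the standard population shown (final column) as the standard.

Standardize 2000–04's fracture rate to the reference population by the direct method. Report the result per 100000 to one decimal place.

283.5

Standard total = 56000; weights = 0.1536, 0.1446, 0.2375, 0.2536, 0.2107.
Standardized rate: 0.1536×28.64 + 0.1446×114.74 + 0.2375×172.31 + 0.2536×458.25 + 0.2107×500.26 = 283.5293 per 100000.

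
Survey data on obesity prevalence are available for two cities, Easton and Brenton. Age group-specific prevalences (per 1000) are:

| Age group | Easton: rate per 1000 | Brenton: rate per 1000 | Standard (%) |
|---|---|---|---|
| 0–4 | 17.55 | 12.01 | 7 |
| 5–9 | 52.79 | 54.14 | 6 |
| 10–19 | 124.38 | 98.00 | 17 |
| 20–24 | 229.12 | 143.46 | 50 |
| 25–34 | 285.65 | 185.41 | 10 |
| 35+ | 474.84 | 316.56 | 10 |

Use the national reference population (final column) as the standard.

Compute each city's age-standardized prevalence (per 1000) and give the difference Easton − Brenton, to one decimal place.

73.5

Standard weights: 0.07, 0.06, 0.17, 0.50, 0.10, 0.10.
Easton: 0.0700×17.55 + 0.0600×52.79 + 0.1700×124.38 + 0.5000×229.12 + 0.1000×285.65 + 0.1000×474.84 = 216.1495 per 1000.
Brenton: 0.0700×12.01 + 0.0600×54.14 + 0.1700×98.00 + 0.5000×143.46 + 0.1000×185.41 + 0.1000×316.56 = 142.6761 per 1000.
Difference = 216.1495 − 142.6761 = 73.4734.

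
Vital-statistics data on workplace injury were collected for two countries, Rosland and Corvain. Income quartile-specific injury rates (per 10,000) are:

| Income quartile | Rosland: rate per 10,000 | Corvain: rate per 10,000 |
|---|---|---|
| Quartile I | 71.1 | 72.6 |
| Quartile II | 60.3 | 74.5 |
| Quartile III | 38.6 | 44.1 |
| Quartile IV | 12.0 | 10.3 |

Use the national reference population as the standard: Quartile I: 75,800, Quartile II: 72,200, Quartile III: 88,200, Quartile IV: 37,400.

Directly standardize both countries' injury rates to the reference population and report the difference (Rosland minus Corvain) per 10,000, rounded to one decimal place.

-5.7

Standard total = 273,600; weights = 0.2770, 0.2639, 0.3224, 0.1367.
Rosland: 0.2770×71.1 + 0.2639×60.3 + 0.3224×38.6 + 0.1367×12.0 = 49.6943 per 10,000.
Corvain: 0.2770×72.6 + 0.2639×74.5 + 0.3224×44.1 + 0.1367×10.3 = 55.3977 per 10,000.
Difference = 49.6943 − 55.3977 = -5.7034.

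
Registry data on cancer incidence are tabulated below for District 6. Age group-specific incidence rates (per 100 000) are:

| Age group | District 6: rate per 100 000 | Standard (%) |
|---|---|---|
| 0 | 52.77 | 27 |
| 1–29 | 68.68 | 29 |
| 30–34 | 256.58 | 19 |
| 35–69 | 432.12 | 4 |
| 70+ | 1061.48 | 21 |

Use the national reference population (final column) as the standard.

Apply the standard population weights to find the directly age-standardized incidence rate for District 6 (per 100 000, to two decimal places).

323.11

Standard weights: 0.27, 0.29, 0.19, 0.04, 0.21.
Standardized rate: 0.2700×52.77 + 0.2900×68.68 + 0.1900×256.58 + 0.0400×432.12 + 0.2100×1061.48 = 323.1109 per 100 000.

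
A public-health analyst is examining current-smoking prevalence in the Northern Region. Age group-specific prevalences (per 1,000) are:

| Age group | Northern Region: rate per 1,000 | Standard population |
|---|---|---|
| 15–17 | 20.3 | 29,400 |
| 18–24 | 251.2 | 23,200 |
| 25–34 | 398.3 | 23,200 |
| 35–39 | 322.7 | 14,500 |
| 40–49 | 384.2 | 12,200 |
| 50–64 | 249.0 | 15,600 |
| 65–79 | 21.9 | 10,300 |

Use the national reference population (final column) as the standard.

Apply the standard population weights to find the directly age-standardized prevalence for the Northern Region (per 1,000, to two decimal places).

Standard total = 128,400; weights = 0.2290, 0.1807, 0.1807, 0.1129, 0.0950, 0.1215, 0.0802.
Standardized rate: 0.2290×20.3 + 0.1807×251.2 + 0.1807×398.3 + 0.1129×322.7 + 0.0950×384.2 + 0.1215×249.0 + 0.0802×21.9 = 226.9593 per 1,000.

226.96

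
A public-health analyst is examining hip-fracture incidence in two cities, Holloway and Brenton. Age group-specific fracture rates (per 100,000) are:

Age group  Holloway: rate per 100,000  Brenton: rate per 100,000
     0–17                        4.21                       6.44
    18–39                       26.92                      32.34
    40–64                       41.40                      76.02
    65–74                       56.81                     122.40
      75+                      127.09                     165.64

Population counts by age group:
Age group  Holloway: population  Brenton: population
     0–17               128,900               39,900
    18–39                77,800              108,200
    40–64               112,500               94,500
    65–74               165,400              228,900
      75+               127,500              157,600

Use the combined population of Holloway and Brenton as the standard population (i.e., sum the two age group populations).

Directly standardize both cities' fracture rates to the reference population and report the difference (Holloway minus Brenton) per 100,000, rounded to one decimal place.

Combined standard total = 1,241,200; weights = 0.1360, 0.1499, 0.1668, 0.3177, 0.2297.
Holloway: 0.1360×4.21 + 0.1499×26.92 + 0.1668×41.40 + 0.3177×56.81 + 0.2297×127.09 = 58.7505 per 100,000.
Brenton: 0.1360×6.44 + 0.1499×32.34 + 0.1668×76.02 + 0.3177×122.40 + 0.2297×165.64 = 95.3309 per 100,000.
Difference = 58.7505 − 95.3309 = -36.5804.

-36.6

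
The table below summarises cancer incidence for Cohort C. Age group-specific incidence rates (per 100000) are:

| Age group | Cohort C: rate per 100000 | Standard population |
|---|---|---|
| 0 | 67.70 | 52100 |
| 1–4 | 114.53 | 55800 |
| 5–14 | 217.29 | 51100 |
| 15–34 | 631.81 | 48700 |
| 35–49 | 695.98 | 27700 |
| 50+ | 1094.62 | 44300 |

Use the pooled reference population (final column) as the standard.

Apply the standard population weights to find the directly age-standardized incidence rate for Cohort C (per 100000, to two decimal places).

Standard total = 279700; weights = 0.1863, 0.1995, 0.1827, 0.1741, 0.0990, 0.1584.
Standardized rate: 0.1863×67.70 + 0.1995×114.53 + 0.1827×217.29 + 0.1741×631.81 + 0.0990×695.98 + 0.1584×1094.62 = 427.4613 per 100000.

427.46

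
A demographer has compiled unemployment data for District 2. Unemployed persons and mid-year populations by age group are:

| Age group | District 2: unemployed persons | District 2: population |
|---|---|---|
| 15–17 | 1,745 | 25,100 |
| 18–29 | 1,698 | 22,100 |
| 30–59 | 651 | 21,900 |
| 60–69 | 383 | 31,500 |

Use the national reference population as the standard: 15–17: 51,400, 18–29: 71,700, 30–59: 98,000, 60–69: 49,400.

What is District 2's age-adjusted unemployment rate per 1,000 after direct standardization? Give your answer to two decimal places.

46.57

Age-specific rates per 1,000 for District 2: 69.522, 76.833, 29.726, 12.159.
Standard total = 270,500; weights = 0.1900, 0.2651, 0.3623, 0.1826.
Standardized rate: 0.1900×69.522 + 0.2651×76.833 + 0.3623×29.726 + 0.1826×12.159 = 46.5660 per 1,000.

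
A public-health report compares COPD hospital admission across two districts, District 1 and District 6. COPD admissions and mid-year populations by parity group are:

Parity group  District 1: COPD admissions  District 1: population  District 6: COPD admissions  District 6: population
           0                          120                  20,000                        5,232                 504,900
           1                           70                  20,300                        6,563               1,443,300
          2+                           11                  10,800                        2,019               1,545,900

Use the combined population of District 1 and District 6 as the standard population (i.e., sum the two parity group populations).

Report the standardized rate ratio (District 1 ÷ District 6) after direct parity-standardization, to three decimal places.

Parity-specific rates per 10,000 for District 1: 60.00, 34.48, 10.19.
For District 6: 103.62, 45.47, 13.06.
Combined standard total = 3,545,200; weights = 0.1481, 0.4128, 0.4391.
District 1: 0.1481×60.00 + 0.4128×34.48 + 0.4391×10.19 = 27.5917 per 10,000.
District 6: 0.1481×103.62 + 0.4128×45.47 + 0.4391×13.06 = 39.8501 per 10,000.
Ratio = 27.5917 ÷ 39.8501 = 0.69239.

0.692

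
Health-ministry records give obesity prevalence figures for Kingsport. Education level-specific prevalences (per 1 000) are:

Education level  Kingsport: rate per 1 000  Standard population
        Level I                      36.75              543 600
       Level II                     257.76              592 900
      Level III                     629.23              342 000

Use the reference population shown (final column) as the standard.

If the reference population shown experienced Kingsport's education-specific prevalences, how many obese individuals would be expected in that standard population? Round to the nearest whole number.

388000

Expected obese individuals = Σ (standard pop × education-specific rate ÷ 1 000)
= 543 600×36.75/1 000 + 592 900×257.76/1 000 + 342 000×629.23/1 000
= 19977.30 + 152825.90 + 215196.66 = 387999.86.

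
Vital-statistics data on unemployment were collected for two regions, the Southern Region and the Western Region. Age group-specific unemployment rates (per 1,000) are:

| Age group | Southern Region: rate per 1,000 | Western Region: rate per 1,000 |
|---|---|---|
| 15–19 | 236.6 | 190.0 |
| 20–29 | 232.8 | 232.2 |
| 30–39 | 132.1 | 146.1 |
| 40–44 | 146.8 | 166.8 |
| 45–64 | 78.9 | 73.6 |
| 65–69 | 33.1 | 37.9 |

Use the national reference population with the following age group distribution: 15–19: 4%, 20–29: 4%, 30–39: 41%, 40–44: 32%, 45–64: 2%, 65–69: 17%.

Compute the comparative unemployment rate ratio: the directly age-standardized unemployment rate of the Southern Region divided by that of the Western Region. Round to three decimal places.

Standard weights: 0.04, 0.04, 0.41, 0.32, 0.02, 0.17.
The Southern Region: 0.0400×236.6 + 0.0400×232.8 + 0.4100×132.1 + 0.3200×146.8 + 0.0200×78.9 + 0.1700×33.1 = 127.1180 per 1,000.
The Western Region: 0.0400×190.0 + 0.0400×232.2 + 0.4100×146.1 + 0.3200×166.8 + 0.0200×73.6 + 0.1700×37.9 = 138.0800 per 1,000.
Ratio = 127.1180 ÷ 138.0800 = 0.92061.

0.921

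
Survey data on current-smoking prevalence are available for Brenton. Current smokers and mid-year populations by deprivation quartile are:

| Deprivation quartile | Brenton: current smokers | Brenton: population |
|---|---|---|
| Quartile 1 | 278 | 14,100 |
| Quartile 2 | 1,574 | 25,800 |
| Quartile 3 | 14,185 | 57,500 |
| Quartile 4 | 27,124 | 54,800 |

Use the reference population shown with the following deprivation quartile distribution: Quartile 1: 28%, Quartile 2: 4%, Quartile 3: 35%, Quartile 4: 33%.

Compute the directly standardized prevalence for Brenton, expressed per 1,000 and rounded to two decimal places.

257.64

Deprivation-specific rates per 1,000 for Brenton: 19.716, 61.008, 246.696, 494.964.
Standard weights: 0.28, 0.04, 0.35, 0.33.
Standardized rate: 0.2800×19.716 + 0.0400×61.008 + 0.3500×246.696 + 0.3300×494.964 = 257.6423 per 1,000.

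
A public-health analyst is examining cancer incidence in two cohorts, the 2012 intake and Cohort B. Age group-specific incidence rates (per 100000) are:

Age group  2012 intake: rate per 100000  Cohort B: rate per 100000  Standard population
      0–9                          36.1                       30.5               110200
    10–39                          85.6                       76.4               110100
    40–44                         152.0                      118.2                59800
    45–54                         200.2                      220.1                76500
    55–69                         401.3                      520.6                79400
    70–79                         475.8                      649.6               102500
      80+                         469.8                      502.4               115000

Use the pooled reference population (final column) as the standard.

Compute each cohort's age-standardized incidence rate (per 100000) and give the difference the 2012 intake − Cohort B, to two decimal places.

-44.23

Standard total = 653500; weights = 0.1686, 0.1685, 0.0915, 0.1171, 0.1215, 0.1568, 0.1760.
The 2012 intake: 0.1686×36.1 + 0.1685×85.6 + 0.0915×152.0 + 0.1171×200.2 + 0.1215×401.3 + 0.1568×475.8 + 0.1760×469.8 = 263.9134 per 100000.
Cohort B: 0.1686×30.5 + 0.1685×76.4 + 0.0915×118.2 + 0.1171×220.1 + 0.1215×520.6 + 0.1568×649.6 + 0.1760×502.4 = 308.1475 per 100000.
Difference = 263.9134 − 308.1475 = -44.2341.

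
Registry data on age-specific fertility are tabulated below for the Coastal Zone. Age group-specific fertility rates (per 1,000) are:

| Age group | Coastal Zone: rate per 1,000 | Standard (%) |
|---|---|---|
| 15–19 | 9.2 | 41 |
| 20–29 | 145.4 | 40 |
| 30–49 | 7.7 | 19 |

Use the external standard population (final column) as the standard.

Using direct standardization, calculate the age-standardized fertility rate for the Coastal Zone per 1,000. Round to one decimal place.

63.4

Standard weights: 0.41, 0.40, 0.19.
Standardized rate: 0.4100×9.2 + 0.4000×145.4 + 0.1900×7.7 = 63.3950 per 1,000.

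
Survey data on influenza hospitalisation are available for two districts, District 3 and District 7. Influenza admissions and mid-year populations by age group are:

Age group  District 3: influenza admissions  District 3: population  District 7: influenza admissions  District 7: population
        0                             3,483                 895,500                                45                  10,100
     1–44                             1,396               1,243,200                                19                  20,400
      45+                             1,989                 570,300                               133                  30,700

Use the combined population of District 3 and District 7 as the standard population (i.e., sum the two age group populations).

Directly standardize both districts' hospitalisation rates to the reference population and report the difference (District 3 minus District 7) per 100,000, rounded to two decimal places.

Age-specific rates per 100,000 for District 3: 388.94, 112.29, 348.76.
For District 7: 445.54, 93.14, 433.22.
Combined standard total = 2,770,200; weights = 0.3269, 0.4561, 0.2170.
District 3: 0.3269×388.94 + 0.4561×112.29 + 0.2170×348.76 = 254.0344 per 100,000.
District 7: 0.3269×445.54 + 0.4561×93.14 + 0.2170×433.22 = 282.1246 per 100,000.
Difference = 254.0344 − 282.1246 = -28.0902.

-28.09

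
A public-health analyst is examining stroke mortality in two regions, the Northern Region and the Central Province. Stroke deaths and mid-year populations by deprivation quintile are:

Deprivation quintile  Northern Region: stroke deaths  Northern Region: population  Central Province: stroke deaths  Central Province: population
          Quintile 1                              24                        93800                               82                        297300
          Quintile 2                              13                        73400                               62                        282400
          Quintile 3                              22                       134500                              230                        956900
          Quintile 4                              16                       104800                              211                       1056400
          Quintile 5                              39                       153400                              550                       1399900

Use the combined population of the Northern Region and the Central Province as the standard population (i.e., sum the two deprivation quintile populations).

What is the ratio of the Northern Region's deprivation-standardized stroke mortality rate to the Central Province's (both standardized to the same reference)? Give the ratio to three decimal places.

0.708

Deprivation-specific rates per 100000 for the Northern Region: 25.59, 17.71, 16.36, 15.27, 25.42.
For the Central Province: 27.58, 21.95, 24.04, 19.97, 39.29.
Combined standard total = 4552800; weights = 0.0859, 0.0781, 0.2397, 0.2551, 0.3412.
The Northern Region: 0.0859×25.59 + 0.0781×17.71 + 0.2397×16.36 + 0.2551×15.27 + 0.3412×25.42 = 20.0710 per 100000.
The Central Province: 0.0859×27.58 + 0.0781×21.95 + 0.2397×24.04 + 0.2551×19.97 + 0.3412×39.29 = 28.3455 per 100000.
Ratio = 20.0710 ÷ 28.3455 = 0.70808.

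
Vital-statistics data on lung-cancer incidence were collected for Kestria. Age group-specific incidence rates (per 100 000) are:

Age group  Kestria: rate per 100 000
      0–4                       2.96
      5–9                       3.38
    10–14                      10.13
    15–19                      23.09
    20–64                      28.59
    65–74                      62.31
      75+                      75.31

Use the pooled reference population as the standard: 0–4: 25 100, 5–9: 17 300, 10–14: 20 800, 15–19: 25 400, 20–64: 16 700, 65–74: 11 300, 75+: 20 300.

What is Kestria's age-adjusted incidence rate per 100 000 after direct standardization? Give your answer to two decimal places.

26.59

Standard total = 136 900; weights = 0.1833, 0.1264, 0.1519, 0.1855, 0.1220, 0.0825, 0.1483.
Standardized rate: 0.1833×2.96 + 0.1264×3.38 + 0.1519×10.13 + 0.1855×23.09 + 0.1220×28.59 + 0.0825×62.31 + 0.1483×75.31 = 26.5910 per 100 000.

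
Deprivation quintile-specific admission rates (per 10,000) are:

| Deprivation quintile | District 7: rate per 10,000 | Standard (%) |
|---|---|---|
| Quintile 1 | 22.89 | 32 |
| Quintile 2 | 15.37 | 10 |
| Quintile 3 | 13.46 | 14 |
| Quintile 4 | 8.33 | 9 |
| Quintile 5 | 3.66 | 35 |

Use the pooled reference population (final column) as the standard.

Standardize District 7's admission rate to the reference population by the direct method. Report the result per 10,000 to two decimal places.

12.78

Standard weights: 0.32, 0.10, 0.14, 0.09, 0.35.
Standardized rate: 0.3200×22.89 + 0.1000×15.37 + 0.1400×13.46 + 0.0900×8.33 + 0.3500×3.66 = 12.7769 per 10,000.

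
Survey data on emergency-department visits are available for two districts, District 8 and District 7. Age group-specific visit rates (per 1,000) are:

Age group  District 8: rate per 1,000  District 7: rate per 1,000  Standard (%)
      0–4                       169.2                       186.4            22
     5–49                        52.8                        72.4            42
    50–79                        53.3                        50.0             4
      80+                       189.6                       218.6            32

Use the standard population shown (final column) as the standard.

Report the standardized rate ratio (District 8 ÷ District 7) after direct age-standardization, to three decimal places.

Standard weights: 0.22, 0.42, 0.04, 0.32.
District 8: 0.2200×169.2 + 0.4200×52.8 + 0.0400×53.3 + 0.3200×189.6 = 122.2040 per 1,000.
District 7: 0.2200×186.4 + 0.4200×72.4 + 0.0400×50.0 + 0.3200×218.6 = 143.3680 per 1,000.
Ratio = 122.2040 ÷ 143.3680 = 0.85238.

0.852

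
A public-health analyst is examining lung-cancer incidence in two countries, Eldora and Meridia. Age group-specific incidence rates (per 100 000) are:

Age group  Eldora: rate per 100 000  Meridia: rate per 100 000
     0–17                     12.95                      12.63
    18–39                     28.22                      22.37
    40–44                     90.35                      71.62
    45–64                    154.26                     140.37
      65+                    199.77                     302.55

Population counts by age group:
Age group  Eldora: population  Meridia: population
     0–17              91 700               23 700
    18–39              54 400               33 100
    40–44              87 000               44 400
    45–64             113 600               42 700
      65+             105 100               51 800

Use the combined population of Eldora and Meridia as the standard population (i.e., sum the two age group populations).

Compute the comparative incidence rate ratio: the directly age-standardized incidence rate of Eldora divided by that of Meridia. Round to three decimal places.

Combined standard total = 647 500; weights = 0.1782, 0.1351, 0.2029, 0.2414, 0.2423.
Eldora: 0.1782×12.95 + 0.1351×28.22 + 0.2029×90.35 + 0.2414×154.26 + 0.2423×199.77 = 110.1010 per 100 000.
Meridia: 0.1782×12.63 + 0.1351×22.37 + 0.2029×71.62 + 0.2414×140.37 + 0.2423×302.55 = 127.0049 per 100 000.
Ratio = 110.1010 ÷ 127.0049 = 0.86690.

0.867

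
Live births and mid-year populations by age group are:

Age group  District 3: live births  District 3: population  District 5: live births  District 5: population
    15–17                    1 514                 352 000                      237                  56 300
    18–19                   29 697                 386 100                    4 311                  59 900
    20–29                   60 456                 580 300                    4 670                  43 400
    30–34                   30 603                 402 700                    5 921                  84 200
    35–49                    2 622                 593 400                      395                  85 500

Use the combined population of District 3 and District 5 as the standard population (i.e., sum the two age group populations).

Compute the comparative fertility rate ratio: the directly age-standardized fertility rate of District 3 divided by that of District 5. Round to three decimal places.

Age-specific rates per 1 000 for District 3: 4.301, 76.915, 104.181, 75.995, 4.419.
For District 5: 4.210, 71.970, 107.604, 70.321, 4.620.
Combined standard total = 2 643 800; weights = 0.1544, 0.1687, 0.2359, 0.1842, 0.2568.
District 3: 0.1544×4.301 + 0.1687×76.915 + 0.2359×104.181 + 0.1842×75.995 + 0.2568×4.419 = 53.3472 per 1 000.
District 5: 0.1544×4.210 + 0.1687×71.970 + 0.2359×107.604 + 0.1842×70.321 + 0.2568×4.620 = 52.3131 per 1 000.
Ratio = 53.3472 ÷ 52.3131 = 1.01977.

1.020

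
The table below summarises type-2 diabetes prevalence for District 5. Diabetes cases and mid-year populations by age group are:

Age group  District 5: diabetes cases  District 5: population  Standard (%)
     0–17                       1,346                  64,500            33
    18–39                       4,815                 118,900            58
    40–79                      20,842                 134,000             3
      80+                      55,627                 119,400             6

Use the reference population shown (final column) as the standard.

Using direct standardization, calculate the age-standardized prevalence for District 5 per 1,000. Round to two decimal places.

62.99

Age-specific rates per 1,000 for District 5: 20.868, 40.496, 155.537, 465.888.
Standard weights: 0.33, 0.58, 0.03, 0.06.
Standardized rate: 0.3300×20.868 + 0.5800×40.496 + 0.0300×155.537 + 0.0600×465.888 = 62.9937 per 1,000.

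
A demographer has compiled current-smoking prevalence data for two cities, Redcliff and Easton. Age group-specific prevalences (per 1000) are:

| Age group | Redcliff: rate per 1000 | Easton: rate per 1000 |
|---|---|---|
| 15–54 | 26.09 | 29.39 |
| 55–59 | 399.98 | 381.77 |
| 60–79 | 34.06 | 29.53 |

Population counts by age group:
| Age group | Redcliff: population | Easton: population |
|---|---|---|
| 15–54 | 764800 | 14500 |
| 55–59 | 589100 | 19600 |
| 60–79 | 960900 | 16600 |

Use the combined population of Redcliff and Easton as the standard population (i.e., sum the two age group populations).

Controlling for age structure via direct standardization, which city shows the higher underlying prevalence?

Combined standard total = 2365500; weights = 0.3294, 0.2573, 0.4132.
Redcliff: 0.3294×26.09 + 0.2573×399.98 + 0.4132×34.06 = 125.5943 per 1000.
Easton: 0.3294×29.39 + 0.2573×381.77 + 0.4132×29.53 = 120.1237 per 1000.
The crude rates (124.55 vs 165.66) would put Easton higher, but that reflects its age composition; once standardized to a common age structure, Redcliff has the higher underlying rate.

Redcliff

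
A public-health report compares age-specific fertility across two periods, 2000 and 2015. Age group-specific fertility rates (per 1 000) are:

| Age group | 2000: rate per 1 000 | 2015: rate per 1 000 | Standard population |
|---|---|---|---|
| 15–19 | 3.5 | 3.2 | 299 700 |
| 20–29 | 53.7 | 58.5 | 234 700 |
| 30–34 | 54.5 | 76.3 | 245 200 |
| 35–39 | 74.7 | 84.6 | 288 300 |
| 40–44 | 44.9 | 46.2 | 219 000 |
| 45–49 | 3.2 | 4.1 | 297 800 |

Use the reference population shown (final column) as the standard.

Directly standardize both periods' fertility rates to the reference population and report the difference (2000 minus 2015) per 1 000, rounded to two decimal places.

-6.18

Standard total = 1 584 700; weights = 0.1891, 0.1481, 0.1547, 0.1819, 0.1382, 0.1879.
2000: 0.1891×3.5 + 0.1481×53.7 + 0.1547×54.5 + 0.1819×74.7 + 0.1382×44.9 + 0.1879×3.2 = 37.4442 per 1 000.
2015: 0.1891×3.2 + 0.1481×58.5 + 0.1547×76.3 + 0.1819×84.6 + 0.1382×46.2 + 0.1879×4.1 = 43.6213 per 1 000.
Difference = 37.4442 − 43.6213 = -6.1771.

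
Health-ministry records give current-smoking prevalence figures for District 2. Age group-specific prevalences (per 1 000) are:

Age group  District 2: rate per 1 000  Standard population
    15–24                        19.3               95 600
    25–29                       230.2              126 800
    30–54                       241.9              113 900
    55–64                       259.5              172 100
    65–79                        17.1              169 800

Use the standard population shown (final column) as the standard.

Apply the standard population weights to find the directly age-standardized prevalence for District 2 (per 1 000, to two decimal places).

156.52

Standard total = 678 200; weights = 0.1410, 0.1870, 0.1679, 0.2538, 0.2504.
Standardized rate: 0.1410×19.3 + 0.1870×230.2 + 0.1679×241.9 + 0.2538×259.5 + 0.2504×17.1 = 156.5178 per 1 000.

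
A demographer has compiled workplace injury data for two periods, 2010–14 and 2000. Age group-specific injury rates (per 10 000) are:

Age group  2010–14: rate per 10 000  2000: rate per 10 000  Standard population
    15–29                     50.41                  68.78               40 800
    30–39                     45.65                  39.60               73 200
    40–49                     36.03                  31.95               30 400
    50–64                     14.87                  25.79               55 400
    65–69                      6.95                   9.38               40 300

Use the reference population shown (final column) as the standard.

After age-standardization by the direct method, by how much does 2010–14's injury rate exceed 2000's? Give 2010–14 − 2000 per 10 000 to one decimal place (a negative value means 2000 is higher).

Standard total = 240 100; weights = 0.1699, 0.3049, 0.1266, 0.2307, 0.1678.
2010–14: 0.1699×50.41 + 0.3049×45.65 + 0.1266×36.03 + 0.2307×14.87 + 0.1678×6.95 = 31.6431 per 10 000.
2000: 0.1699×68.78 + 0.3049×39.60 + 0.1266×31.95 + 0.2307×25.79 + 0.1678×9.38 = 35.3311 per 10 000.
Difference = 31.6431 − 35.3311 = -3.6881.

-3.7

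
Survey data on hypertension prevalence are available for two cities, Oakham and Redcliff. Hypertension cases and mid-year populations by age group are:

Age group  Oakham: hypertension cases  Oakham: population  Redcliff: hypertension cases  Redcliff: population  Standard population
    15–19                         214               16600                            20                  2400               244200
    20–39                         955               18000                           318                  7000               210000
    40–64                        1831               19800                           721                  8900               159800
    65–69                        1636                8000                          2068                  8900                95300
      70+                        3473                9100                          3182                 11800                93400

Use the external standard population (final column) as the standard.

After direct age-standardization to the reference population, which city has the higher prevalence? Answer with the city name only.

Age-specific rates per 1000 for Oakham: 12.892, 53.056, 92.475, 204.500, 381.648.
For Redcliff: 8.333, 45.429, 81.011, 232.360, 269.661.
Standard total = 802700; weights = 0.3042, 0.2616, 0.1991, 0.1187, 0.1164.
Oakham: 0.3042×12.892 + 0.2616×53.056 + 0.1991×92.475 + 0.1187×204.500 + 0.1164×381.648 = 104.8985 per 1000.
Redcliff: 0.3042×8.333 + 0.2616×45.429 + 0.1991×81.011 + 0.1187×232.360 + 0.1164×269.661 = 89.5114 per 1000.
The crude rates (113.41 vs 161.77) would put Redcliff higher, but that reflects its age composition; once standardized to a common age structure, Oakham has the higher underlying rate.

Oakham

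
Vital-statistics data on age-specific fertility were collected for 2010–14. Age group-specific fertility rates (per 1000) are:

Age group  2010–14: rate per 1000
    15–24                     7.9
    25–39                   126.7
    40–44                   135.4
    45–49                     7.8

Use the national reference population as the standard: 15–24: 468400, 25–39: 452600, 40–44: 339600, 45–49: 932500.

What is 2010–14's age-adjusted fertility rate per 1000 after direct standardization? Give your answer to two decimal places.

52.12

Standard total = 2193100; weights = 0.2136, 0.2064, 0.1548, 0.4252.
Standardized rate: 0.2136×7.9 + 0.2064×126.7 + 0.1548×135.4 + 0.4252×7.8 = 52.1181 per 1000.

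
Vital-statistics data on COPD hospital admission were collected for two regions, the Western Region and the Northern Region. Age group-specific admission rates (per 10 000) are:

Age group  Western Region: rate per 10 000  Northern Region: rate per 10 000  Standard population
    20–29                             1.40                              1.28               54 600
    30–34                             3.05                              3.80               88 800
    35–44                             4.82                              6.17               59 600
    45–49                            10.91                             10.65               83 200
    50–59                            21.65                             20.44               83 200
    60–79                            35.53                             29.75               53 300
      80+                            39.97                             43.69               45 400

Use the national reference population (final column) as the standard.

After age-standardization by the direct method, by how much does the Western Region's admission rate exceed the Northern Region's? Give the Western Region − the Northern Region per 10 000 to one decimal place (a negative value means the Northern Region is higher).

0.3

Standard total = 468 100; weights = 0.1166, 0.1897, 0.1273, 0.1777, 0.1777, 0.1139, 0.0970.
The Western Region: 0.1166×1.40 + 0.1897×3.05 + 0.1273×4.82 + 0.1777×10.91 + 0.1777×21.65 + 0.1139×35.53 + 0.0970×39.97 = 15.0650 per 10 000.
The Northern Region: 0.1166×1.28 + 0.1897×3.80 + 0.1273×6.17 + 0.1777×10.65 + 0.1777×20.44 + 0.1139×29.75 + 0.0970×43.69 = 14.8066 per 10 000.
Difference = 15.0650 − 14.8066 = 0.2585.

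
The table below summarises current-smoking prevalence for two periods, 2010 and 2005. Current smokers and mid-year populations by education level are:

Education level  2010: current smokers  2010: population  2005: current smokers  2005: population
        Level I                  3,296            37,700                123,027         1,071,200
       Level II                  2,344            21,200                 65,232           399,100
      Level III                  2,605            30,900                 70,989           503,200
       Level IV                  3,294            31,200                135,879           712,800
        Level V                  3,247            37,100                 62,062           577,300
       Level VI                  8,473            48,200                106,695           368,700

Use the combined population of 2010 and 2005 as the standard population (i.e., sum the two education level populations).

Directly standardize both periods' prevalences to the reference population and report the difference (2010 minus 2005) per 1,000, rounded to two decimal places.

-53.63

Education-specific rates per 1,000 for 2010: 87.427, 110.566, 84.304, 105.577, 87.520, 175.788.
For 2005: 114.850, 163.448, 141.075, 190.627, 107.504, 289.382.
Combined standard total = 3,838,600; weights = 0.2889, 0.1095, 0.1391, 0.1938, 0.1601, 0.1086.
2010: 0.2889×87.427 + 0.1095×110.566 + 0.1391×84.304 + 0.1938×105.577 + 0.1601×87.520 + 0.1086×175.788 = 102.6555 per 1,000.
2005: 0.2889×114.850 + 0.1095×163.448 + 0.1391×141.075 + 0.1938×190.627 + 0.1601×107.504 + 0.1086×289.382 = 156.2867 per 1,000.
Difference = 102.6555 − 156.2867 = -53.6312.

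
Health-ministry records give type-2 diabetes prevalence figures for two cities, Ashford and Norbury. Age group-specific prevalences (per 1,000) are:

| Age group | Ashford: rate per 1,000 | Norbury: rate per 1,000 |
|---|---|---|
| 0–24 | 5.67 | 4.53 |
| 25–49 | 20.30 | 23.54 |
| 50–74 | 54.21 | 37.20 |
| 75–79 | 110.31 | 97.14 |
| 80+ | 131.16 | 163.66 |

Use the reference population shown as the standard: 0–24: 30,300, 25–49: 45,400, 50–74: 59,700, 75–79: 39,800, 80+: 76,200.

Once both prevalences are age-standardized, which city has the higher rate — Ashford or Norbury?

Standard total = 251,400; weights = 0.1205, 0.1806, 0.2375, 0.1583, 0.3031.
Ashford: 0.1205×5.67 + 0.1806×20.30 + 0.2375×54.21 + 0.1583×110.31 + 0.3031×131.16 = 74.4411 per 1,000.
Norbury: 0.1205×4.53 + 0.1806×23.54 + 0.2375×37.20 + 0.1583×97.14 + 0.3031×163.66 = 78.6153 per 1,000.

Norbury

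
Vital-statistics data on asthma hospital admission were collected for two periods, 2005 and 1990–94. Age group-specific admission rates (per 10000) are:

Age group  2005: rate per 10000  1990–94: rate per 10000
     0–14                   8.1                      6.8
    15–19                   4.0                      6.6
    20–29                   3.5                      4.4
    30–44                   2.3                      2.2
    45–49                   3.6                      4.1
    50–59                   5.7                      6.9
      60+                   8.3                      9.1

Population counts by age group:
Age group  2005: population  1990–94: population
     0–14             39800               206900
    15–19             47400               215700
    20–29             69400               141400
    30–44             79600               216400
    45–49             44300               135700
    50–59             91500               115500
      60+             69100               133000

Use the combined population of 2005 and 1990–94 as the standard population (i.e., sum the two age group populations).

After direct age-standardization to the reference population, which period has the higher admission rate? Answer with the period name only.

1990–94

Combined standard total = 1605700; weights = 0.1536, 0.1639, 0.1313, 0.1843, 0.1121, 0.1289, 0.1259.
2005: 0.1536×8.1 + 0.1639×4.0 + 0.1313×3.5 + 0.1843×2.3 + 0.1121×3.6 + 0.1289×5.7 + 0.1259×8.3 = 4.9664 per 10000.
1990–94: 0.1536×6.8 + 0.1639×6.6 + 0.1313×4.4 + 0.1843×2.2 + 0.1121×4.1 + 0.1289×6.9 + 0.1259×9.1 = 5.6039 per 10000.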